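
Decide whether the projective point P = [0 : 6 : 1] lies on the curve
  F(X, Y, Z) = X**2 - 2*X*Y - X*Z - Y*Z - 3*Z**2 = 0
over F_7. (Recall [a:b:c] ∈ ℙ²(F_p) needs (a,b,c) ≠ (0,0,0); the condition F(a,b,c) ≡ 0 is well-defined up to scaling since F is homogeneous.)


F(0,6,1) ≡ 5 (mod 7); P is NOT on the curve.

Evaluate F(0, 6, 1) term-by-term (mod 7).
  X**2 ↦ 1·0·1·1 = 0
  -2*X*Y ↦ -2·0·6·1 = 0
  -X*Z ↦ -1·0·1·1 = 0
  -Y*Z ↦ -1·1·6·1 = -6
  -3*Z**2 ↦ -3·1·1·1 = -3
Sum: F(0, 6, 1) = (0) + (0) + (0) + (-6) + (-3) = -9.
Reducing mod 7: -9 ≡ 5 (mod 7).
Since F(a, b, c) ≡ 5 ≠ 0 (mod 7), P does NOT lie on the curve.


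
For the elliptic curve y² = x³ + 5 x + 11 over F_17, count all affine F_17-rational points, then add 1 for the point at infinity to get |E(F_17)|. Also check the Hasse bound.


Affine points = {(1, 0), (3, 6), (3, 11), (5, 5), (5, 12), (6, 6), (6, 11), (7, 7), (7, 10), (8, 6), (8, 11)}; affine count = 11; |E(F_17)| = 12.

Discriminant check: Δ ∝ 4a³ + 27b² = 4·5³ + 27·11² = 4·125 + 27·121 ≡ 10 (mod 17). Nonzero ⇒ E is nonsingular.
For each x ∈ F_17, compute rhs = x³ + 5·x + 11 mod 17, then count y ∈ F_17 with y² ≡ rhs.
  x = 0: rhs = 11, matching y values: none (0 points).
  x = 1: rhs = 0, matching y values: 0 (1 points).
  x = 2: rhs = 12, matching y values: none (0 points).
  x = 3: rhs = 2, matching y values: 6, 11 (2 points).
  x = 4: rhs = 10, matching y values: none (0 points).
  x = 5: rhs = 8, matching y values: 5, 12 (2 points).
  x = 6: rhs = 2, matching y values: 6, 11 (2 points).
  x = 7: rhs = 15, matching y values: 7, 10 (2 points).
  x = 8: rhs = 2, matching y values: 6, 11 (2 points).
  x = 9: rhs = 3, matching y values: none (0 points).
  x = 10: rhs = 7, matching y values: none (0 points).
  x = 11: rhs = 3, matching y values: none (0 points).
  x = 12: rhs = 14, matching y values: none (0 points).
  x = 13: rhs = 12, matching y values: none (0 points).
  x = 14: rhs = 3, matching y values: none (0 points).
  x = 15: rhs = 10, matching y values: none (0 points).
  x = 16: rhs = 5, matching y values: none (0 points).
Total affine count: 11.
Full point count |E(F_17)| = 11 + 1 = 12.
Hasse bound: |12 − (17+1)| = |-6| = 6 ≤ 2√17 ≈ 8.2462 ✓.


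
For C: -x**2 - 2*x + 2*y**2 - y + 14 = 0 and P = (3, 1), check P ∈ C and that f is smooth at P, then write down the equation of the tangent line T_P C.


Tangent line at P: -8*x + 3*y + 21 = 0.

Step 1: f(3, 1) = 0, so P lies on C.
Step 2: partial derivatives
  f_x(x, y) = -2*x - 2, f_y(x, y) = 4*y - 1.
  f_x(P) = -8, f_y(P) = 3 (gradient nonzero, so P is smooth).
Step 3: tangent line at P: -8·(x − 3) + 3·(y − 1) = 0.
Expanding: -8*x + 3*y + 21 = 0.


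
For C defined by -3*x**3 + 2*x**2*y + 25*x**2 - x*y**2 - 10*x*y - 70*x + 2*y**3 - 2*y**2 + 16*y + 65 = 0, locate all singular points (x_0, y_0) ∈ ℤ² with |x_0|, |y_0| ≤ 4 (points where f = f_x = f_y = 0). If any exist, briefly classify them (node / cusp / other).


Singular points: {(3, 1)}; classification: cusp.

Compute partial derivatives:
  f_x = -9*x**2 + 4*x*y + 50*x - y**2 - 10*y - 70.
  f_y = 2*x**2 - 2*x*y - 10*x + 6*y**2 - 4*y + 16.
Scan x_0 ∈ {−4, ..., 4}. For each x_0, f_y(x_0, y) is a polynomial in y; find its integer roots y ∈ {−4, ..., 4}, then test f_x and f at those candidates.
  x = -4: f_y(-4, y) = 6*y**2 + 4*y + 88; no integer root y with |y| ≤ 4.
  x = -3: f_y(-3, y) = 6*y**2 + 2*y + 64; no integer root y with |y| ≤ 4.
  x = -2: f_y(-2, y) = 6*y**2 + 44; no integer root y with |y| ≤ 4.
  x = -1: f_y(-1, y) = 6*y**2 - 2*y + 28; no integer root y with |y| ≤ 4.
  x = 0: f_y(0, y) = 6*y**2 - 4*y + 16; no integer root y with |y| ≤ 4.
  x = 1: f_y(1, y) = 6*y**2 - 6*y + 8; no integer root y with |y| ≤ 4.
  x = 2: f_y(2, y) = 6*y**2 - 8*y + 4; no integer root y with |y| ≤ 4.
  x = 3: f_y(3, y) = 6*y**2 - 10*y + 4; vanishes at y ∈ {1}. (3, 1): f_x = 0, f = 0 — SINGULAR.
  x = 4: f_y(4, y) = 6*y**2 - 12*y + 8; no integer root y with |y| ≤ 4.
Only singular point on the grid: (3, 1).
Classify: substitute x = 3 + u, y = 1 + v and expand: f = -3*u**3 + 2*u**2*v - u*v**2 + 2*v**3 + v**2.
No constant or linear terms (consistent with a singular point). Quadratic part: v**2. Cubic part: -3*u**3 + 2*u**2*v - u*v**2 + 2*v**3.
The quadratic part v**2 is a perfect square, so there is a single (double) tangent line v = 0, i.e. y = 1. Restricting the cubic part to that line (v = 0) leaves -3*u**3 ≠ 0, so f is not divisible by v and the branch is v² ≈ 3*u**3 to lowest order — this is a cusp.
Classification: cusp.


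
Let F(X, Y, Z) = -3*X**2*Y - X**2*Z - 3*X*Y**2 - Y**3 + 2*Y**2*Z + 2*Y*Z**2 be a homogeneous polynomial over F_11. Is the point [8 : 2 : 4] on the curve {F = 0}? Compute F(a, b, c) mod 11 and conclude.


F(8,2,4) ≡ 1 (mod 11); P is NOT on the curve.

Evaluate F(8, 2, 4) term-by-term (mod 11).
  -3*X**2*Y ↦ -3·64·2·1 = -384
  -X**2*Z ↦ -1·64·1·4 = -256
  -3*X*Y**2 ↦ -3·8·4·1 = -96
  -Y**3 ↦ -1·1·8·1 = -8
  2*Y**2*Z ↦ 2·1·4·4 = 32
  2*Y*Z**2 ↦ 2·1·2·16 = 64
Sum: F(8, 2, 4) = (-384) + (-256) + (-96) + (-8) + (32) + (64) = -648.
Reducing mod 11: -648 ≡ 1 (mod 11).
Since F(a, b, c) ≡ 1 ≠ 0 (mod 11), P does NOT lie on the curve.


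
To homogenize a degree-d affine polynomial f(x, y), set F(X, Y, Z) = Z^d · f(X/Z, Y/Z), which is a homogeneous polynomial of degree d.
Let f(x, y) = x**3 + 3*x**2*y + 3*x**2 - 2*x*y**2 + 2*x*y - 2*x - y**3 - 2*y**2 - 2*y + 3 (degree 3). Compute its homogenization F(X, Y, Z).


F(X, Y, Z) = X**3 + 3*X**2*Y + 3*X**2*Z - 2*X*Y**2 + 2*X*Y*Z - 2*X*Z**2 - Y**3 - 2*Y**2*Z - 2*Y*Z**2 + 3*Z**3

deg(f) = 3.
Substitute x = X/Z, y = Y/Z into f, then multiply by Z^3.
  monomial 1·x^3·y^0 ↦ 1·X^3·Y^0·Z^0.
  monomial 3·x^2·y^1 ↦ 3·X^2·Y^1·Z^0.
  monomial 3·x^2·y^0 ↦ 3·X^2·Y^0·Z^1.
  monomial -2·x^1·y^2 ↦ -2·X^1·Y^2·Z^0.
  monomial 2·x^1·y^1 ↦ 2·X^1·Y^1·Z^1.
  monomial -2·x^1·y^0 ↦ -2·X^1·Y^0·Z^2.
  monomial -1·x^0·y^3 ↦ -1·X^0·Y^3·Z^0.
  monomial -2·x^0·y^2 ↦ -2·X^0·Y^2·Z^1.
  monomial -2·x^0·y^1 ↦ -2·X^0·Y^1·Z^2.
  monomial 3·x^0·y^0 ↦ 3·X^0·Y^0·Z^3.
Collecting: F(X, Y, Z) = X**3 + 3*X**2*Y + 3*X**2*Z - 2*X*Y**2 + 2*X*Y*Z - 2*X*Z**2 - Y**3 - 2*Y**2*Z - 2*Y*Z**2 + 3*Z**3.


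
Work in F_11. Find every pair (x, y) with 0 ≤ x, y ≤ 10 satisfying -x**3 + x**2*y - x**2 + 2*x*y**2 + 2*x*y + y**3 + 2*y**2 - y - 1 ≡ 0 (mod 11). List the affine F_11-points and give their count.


Affine F_11-points: {(1, 3), (1, 7), (1, 8), (2, 2), (2, 5), (2, 9), (3, 10), (4, 7), (6, 0), (7, 8), (7, 10), (8, 9), (9, 9), (10, 4), (10, 8), (10, 10)}; count = 16.

For each of the 121 pairs (x, y) ∈ F_11², evaluate f(x, y) mod 11. Record the zeros.
  x = 0: [0↦10, 1↦1, 2↦2, 3↦8, 4↦3, 5↦4, 6↦6, 7↦4, 8↦4, 9↦1, 10↦1]  zeros at y ∈ ∅
  x = 1: [0↦8, 1↦4, 2↦3, 3↦0, 4↦1, 5↦1, 6↦6, 7↦0, 8↦0, 9↦1, 10↦9]  zeros at y ∈ {3, 7, 8}
  x = 2: [0↦9, 1↦1, 2↦0, 3↦1, 4↦10, 5↦0, 6↦10, 7↦2, 8↦4, 9↦0, 10↦7]  zeros at y ∈ {2, 5, 9}
  x = 3: [0↦7, 1↦8, 2↦9, 3↦5, 4↦2, 5↦6, 6↦1, 7↦4, 8↦10, 9↦3, 10↦0]  zeros at y ∈ {10}
  x = 4: [0↦7, 1↦8, 2↦2, 3↦6, 4↦4, 5↦2, 6↦6, 7↦0, 8↦1, 9↦4, 10↦4]  zeros at y ∈ {7}
  x = 5: [0↦3, 1↦6, 2↦6, 3↦9, 4↦10, 5↦4, 6↦8, 7↦6, 8↦4, 9↦8, 10↦2]  zeros at y ∈ ∅
  x = 6: [0↦0, 1↦7, 2↦4, 3↦8, 4↦3, 5↦6, 6↦1, 7↦5, 8↦2, 9↦9, 10↦10]  zeros at y ∈ {0}
  x = 7: [0↦3, 1↦5, 2↦1, 3↦8, 4↦10, 5↦2, 6↦1, 7↦2, 8↦0, 9↦1, 10↦0]  zeros at y ∈ {8, 10}
  x = 8: [0↦6, 1↦5, 2↦2, 3↦3, 4↦3, 5↦8, 6↦2, 7↦2, 8↦3, 9↦0, 10↦10]  zeros at y ∈ {9}
  x = 9: [0↦3, 1↦1, 2↦1, 3↦9, 4↦9, 5↦7, 6↦9, 7↦10, 8↦5, 9↦0, 10↦1]  zeros at y ∈ {9}
  x = 10: [0↦10, 1↦9, 2↦3, 3↦9, 4↦0, 5↦4, 6↦5, 7↦9, 8↦0, 9↦6, 10↦0]  zeros at y ∈ {4, 8, 10}
Collecting zeros: affine points = {(1, 3), (1, 7), (1, 8), (2, 2), (2, 5), (2, 9), (3, 10), (4, 7), (6, 0), (7, 8), (7, 10), (8, 9), (9, 9), (10, 4), (10, 8), (10, 10)}.
Total count |C(F_11)_aff| = 16.


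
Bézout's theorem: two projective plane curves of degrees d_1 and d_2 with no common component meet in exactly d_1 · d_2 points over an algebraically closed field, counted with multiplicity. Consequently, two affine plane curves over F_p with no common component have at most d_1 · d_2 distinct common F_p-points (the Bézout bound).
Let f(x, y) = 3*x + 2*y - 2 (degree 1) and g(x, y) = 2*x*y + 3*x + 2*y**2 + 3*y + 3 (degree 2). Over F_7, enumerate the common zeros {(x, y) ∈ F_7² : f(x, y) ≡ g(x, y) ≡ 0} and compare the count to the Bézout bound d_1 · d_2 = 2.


Common zeros: ∅; count = 0; Bézout bound = 2.

deg(f) = 1, deg(g) = 2, so Bézout bound = 2.
Scan x ∈ F_7. For each x, list the y ∈ F_7 with f(x, y) ≡ 0 and those with g(x, y) ≡ 0 (mod 7); the common zeros in that column are the intersection.
  x = 0: f ≡ 0 at y ∈ {1}; g ≡ 0 at y ∈ ∅; common: ∅.
  x = 1: f ≡ 0 at y ∈ {3}; g ≡ 0 at y ∈ ∅; common: ∅.
  x = 2: f ≡ 0 at y ∈ {5}; g ≡ 0 at y ∈ ∅; common: ∅.
  x = 3: f ≡ 0 at y ∈ {0}; g ≡ 0 at y ∈ ∅; common: ∅.
  x = 4: f ≡ 0 at y ∈ {2}; g ≡ 0 at y ∈ {1, 4}; common: ∅.
  x = 5: f ≡ 0 at y ∈ {4}; g ≡ 0 at y ∈ {5, 6}; common: ∅.
  x = 6: f ≡ 0 at y ∈ {6}; g ≡ 0 at y ∈ {0, 3}; common: ∅.
Collecting: common zeros = ∅, so the count is 0.
Comparison with the Bézout bound: 0 ≤ 2 = deg(f)·deg(g), as expected for curves with no common component (the affine F_7-count falls short of the bound because intersections may lie at infinity, over extension fields, or carry multiplicity).


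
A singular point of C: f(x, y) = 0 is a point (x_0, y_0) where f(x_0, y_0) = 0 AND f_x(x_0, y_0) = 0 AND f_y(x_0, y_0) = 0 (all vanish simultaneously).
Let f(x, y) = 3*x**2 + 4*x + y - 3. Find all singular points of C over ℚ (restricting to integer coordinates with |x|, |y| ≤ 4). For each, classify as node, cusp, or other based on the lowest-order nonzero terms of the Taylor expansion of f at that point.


No singular points in the scanned grid; C is smooth there.

Compute partial derivatives:
  f_x = 6*x + 4.
  f_y = 1.
f_y = 1 is a nonzero constant, so f_y never vanishes: no point (x, y) can satisfy f = f_x = f_y = 0. In particular no (x, y) ∈ {−4, ..., 4}² is singular; the curve is smooth.


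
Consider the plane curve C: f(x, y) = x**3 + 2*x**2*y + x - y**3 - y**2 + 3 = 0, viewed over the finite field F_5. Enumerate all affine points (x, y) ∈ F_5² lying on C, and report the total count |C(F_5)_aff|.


Affine F_5-points: {(1, 0), (1, 1), (1, 3), (2, 4), (3, 4)}; count = 5.

For each of the 25 pairs (x, y) ∈ F_5², evaluate f(x, y) mod 5. Record the zeros.
  x = 0: [0↦3, 1↦1, 2↦1, 3↦2, 4↦3]  zeros at y ∈ ∅
  x = 1: [0↦0, 1↦0, 2↦2, 3↦0, 4↦3]  zeros at y ∈ {0, 1, 3}
  x = 2: [0↦3, 1↦4, 2↦2, 3↦1, 4↦0]  zeros at y ∈ {4}
  x = 3: [0↦3, 1↦4, 2↦2, 3↦1, 4↦0]  zeros at y ∈ {4}
  x = 4: [0↦1, 1↦1, 2↦3, 3↦1, 4↦4]  zeros at y ∈ ∅
Collecting zeros: affine points = {(1, 0), (1, 1), (1, 3), (2, 4), (3, 4)}.
Total count |C(F_5)_aff| = 5.


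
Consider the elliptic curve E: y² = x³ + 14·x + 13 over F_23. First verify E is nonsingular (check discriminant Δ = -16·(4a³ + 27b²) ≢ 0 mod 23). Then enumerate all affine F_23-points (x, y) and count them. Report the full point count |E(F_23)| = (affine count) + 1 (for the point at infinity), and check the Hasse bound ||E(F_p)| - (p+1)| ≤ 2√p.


Affine points = {(0, 6), (0, 17), (2, 7), (2, 16), (3, 6), (3, 17), (4, 8), (4, 15), (5, 1), (5, 22), (8, 4), (8, 19), (10, 7), (10, 16), (11, 7), (11, 16), (12, 0), (13, 0), (14, 3), (14, 20), (16, 3), (16, 20), (17, 9), (17, 14), (18, 5), (18, 18), (19, 10), (19, 13), (20, 6), (20, 17), (21, 0)}; affine count = 31; |E(F_23)| = 32.

Discriminant check: Δ ∝ 4a³ + 27b² = 4·14³ + 27·13² = 4·2744 + 27·169 ≡ 14 (mod 23). Nonzero ⇒ E is nonsingular.
For each x ∈ F_23, compute rhs = x³ + 14·x + 13 mod 23, then count y ∈ F_23 with y² ≡ rhs.
  x = 0: rhs = 13, matching y values: 6, 17 (2 points).
  x = 1: rhs = 5, matching y values: none (0 points).
  x = 2: rhs = 3, matching y values: 7, 16 (2 points).
  x = 3: rhs = 13, matching y values: 6, 17 (2 points).
  x = 4: rhs = 18, matching y values: 8, 15 (2 points).
  x = 5: rhs = 1, matching y values: 1, 22 (2 points).
  x = 6: rhs = 14, matching y values: none (0 points).
  x = 7: rhs = 17, matching y values: none (0 points).
  x = 8: rhs = 16, matching y values: 4, 19 (2 points).
  x = 9: rhs = 17, matching y values: none (0 points).
  x = 10: rhs = 3, matching y values: 7, 16 (2 points).
  x = 11: rhs = 3, matching y values: 7, 16 (2 points).
  x = 12: rhs = 0, matching y values: 0 (1 points).
  x = 13: rhs = 0, matching y values: 0 (1 points).
  x = 14: rhs = 9, matching y values: 3, 20 (2 points).
  x = 15: rhs = 10, matching y values: none (0 points).
  x = 16: rhs = 9, matching y values: 3, 20 (2 points).
  x = 17: rhs = 12, matching y values: 9, 14 (2 points).
  x = 18: rhs = 2, matching y values: 5, 18 (2 points).
  x = 19: rhs = 8, matching y values: 10, 13 (2 points).
  x = 20: rhs = 13, matching y values: 6, 17 (2 points).
  x = 21: rhs = 0, matching y values: 0 (1 points).
  x = 22: rhs = 21, matching y values: none (0 points).
Total affine count: 31.
Full point count |E(F_23)| = 31 + 1 = 32.
Hasse bound: |32 − (23+1)| = |8| = 8 ≤ 2√23 ≈ 9.5917 ✓.


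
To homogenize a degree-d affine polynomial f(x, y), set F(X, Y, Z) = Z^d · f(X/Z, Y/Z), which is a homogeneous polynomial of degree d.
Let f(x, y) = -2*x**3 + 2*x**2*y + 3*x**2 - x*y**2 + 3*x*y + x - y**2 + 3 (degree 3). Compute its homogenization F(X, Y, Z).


F(X, Y, Z) = -2*X**3 + 2*X**2*Y + 3*X**2*Z - X*Y**2 + 3*X*Y*Z + X*Z**2 - Y**2*Z + 3*Z**3

deg(f) = 3.
Substitute x = X/Z, y = Y/Z into f, then multiply by Z^3.
  monomial -2·x^3·y^0 ↦ -2·X^3·Y^0·Z^0.
  monomial 2·x^2·y^1 ↦ 2·X^2·Y^1·Z^0.
  monomial 3·x^2·y^0 ↦ 3·X^2·Y^0·Z^1.
  monomial -1·x^1·y^2 ↦ -1·X^1·Y^2·Z^0.
  monomial 3·x^1·y^1 ↦ 3·X^1·Y^1·Z^1.
  monomial 1·x^1·y^0 ↦ 1·X^1·Y^0·Z^2.
  monomial -1·x^0·y^2 ↦ -1·X^0·Y^2·Z^1.
  monomial 3·x^0·y^0 ↦ 3·X^0·Y^0·Z^3.
Collecting: F(X, Y, Z) = -2*X**3 + 2*X**2*Y + 3*X**2*Z - X*Y**2 + 3*X*Y*Z + X*Z**2 - Y**2*Z + 3*Z**3.


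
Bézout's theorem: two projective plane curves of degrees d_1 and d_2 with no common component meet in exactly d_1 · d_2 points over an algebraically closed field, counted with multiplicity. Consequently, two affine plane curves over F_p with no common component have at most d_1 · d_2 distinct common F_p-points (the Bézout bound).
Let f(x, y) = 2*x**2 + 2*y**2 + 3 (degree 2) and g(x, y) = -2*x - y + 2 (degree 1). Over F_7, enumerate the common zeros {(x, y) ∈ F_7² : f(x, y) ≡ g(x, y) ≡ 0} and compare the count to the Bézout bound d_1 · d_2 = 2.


Common zeros: ∅; count = 0; Bézout bound = 2.

deg(f) = 2, deg(g) = 1, so Bézout bound = 2.
Scan x ∈ F_7. For each x, list the y ∈ F_7 with f(x, y) ≡ 0 and those with g(x, y) ≡ 0 (mod 7); the common zeros in that column are the intersection.
  x = 0: f ≡ 0 at y ∈ {3, 4}; g ≡ 0 at y ∈ {2}; common: ∅.
  x = 1: f ≡ 0 at y ∈ {1, 6}; g ≡ 0 at y ∈ {0}; common: ∅.
  x = 2: f ≡ 0 at y ∈ ∅; g ≡ 0 at y ∈ {5}; common: ∅.
  x = 3: f ≡ 0 at y ∈ {0}; g ≡ 0 at y ∈ {3}; common: ∅.
  x = 4: f ≡ 0 at y ∈ {0}; g ≡ 0 at y ∈ {1}; common: ∅.
  x = 5: f ≡ 0 at y ∈ ∅; g ≡ 0 at y ∈ {6}; common: ∅.
  x = 6: f ≡ 0 at y ∈ {1, 6}; g ≡ 0 at y ∈ {4}; common: ∅.
Collecting: common zeros = ∅, so the count is 0.
Comparison with the Bézout bound: 0 ≤ 2 = deg(f)·deg(g), as expected for curves with no common component (the affine F_7-count falls short of the bound because intersections may lie at infinity, over extension fields, or carry multiplicity).


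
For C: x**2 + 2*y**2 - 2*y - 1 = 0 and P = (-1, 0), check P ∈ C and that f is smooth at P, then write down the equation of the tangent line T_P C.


Tangent line at P: -2*x - 2*y - 2 = 0.

Step 1: f(-1, 0) = 0, so P lies on C.
Step 2: partial derivatives
  f_x(x, y) = 2*x, f_y(x, y) = 4*y - 2.
  f_x(P) = -2, f_y(P) = -2 (gradient nonzero, so P is smooth).
Step 3: tangent line at P: -2·(x − -1) + -2·(y − 0) = 0.
Expanding: -2*x - 2*y - 2 = 0.


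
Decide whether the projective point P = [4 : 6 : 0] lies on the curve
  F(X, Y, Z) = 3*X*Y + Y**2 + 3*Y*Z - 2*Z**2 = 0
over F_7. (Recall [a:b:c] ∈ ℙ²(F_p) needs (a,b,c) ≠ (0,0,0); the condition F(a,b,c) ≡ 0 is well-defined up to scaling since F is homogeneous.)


F(4,6,0) ≡ 3 (mod 7); P is NOT on the curve.

Evaluate F(4, 6, 0) term-by-term (mod 7).
  3*X*Y ↦ 3·4·6·1 = 72
  Y**2 ↦ 1·1·36·1 = 36
  3*Y*Z ↦ 3·1·6·0 = 0
  -2*Z**2 ↦ -2·1·1·0 = 0
Sum: F(4, 6, 0) = (72) + (36) + (0) + (0) = 108.
Reducing mod 7: 108 ≡ 3 (mod 7).
Since F(a, b, c) ≡ 3 ≠ 0 (mod 7), P does NOT lie on the curve.


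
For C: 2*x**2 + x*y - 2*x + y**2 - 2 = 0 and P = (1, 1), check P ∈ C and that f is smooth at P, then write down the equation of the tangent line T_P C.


Tangent line at P: 3*x + 3*y - 6 = 0.

Step 1: f(1, 1) = 0, so P lies on C.
Step 2: partial derivatives
  f_x(x, y) = 4*x + y - 2, f_y(x, y) = x + 2*y.
  f_x(P) = 3, f_y(P) = 3 (gradient nonzero, so P is smooth).
Step 3: tangent line at P: 3·(x − 1) + 3·(y − 1) = 0.
Expanding: 3*x + 3*y - 6 = 0.


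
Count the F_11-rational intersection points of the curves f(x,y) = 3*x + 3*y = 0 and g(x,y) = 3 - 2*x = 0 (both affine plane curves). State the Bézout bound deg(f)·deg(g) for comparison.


Common zeros: {(7, 4)}; count = 1; Bézout bound = 1.

deg(f) = 1, deg(g) = 1, so Bézout bound = 1.
Scan x ∈ F_11. For each x, list the y ∈ F_11 with f(x, y) ≡ 0 and those with g(x, y) ≡ 0 (mod 11); the common zeros in that column are the intersection.
  x = 0: f ≡ 0 at y ∈ {0}; g ≡ 0 at y ∈ ∅; common: ∅.
  x = 1: f ≡ 0 at y ∈ {10}; g ≡ 0 at y ∈ ∅; common: ∅.
  x = 2: f ≡ 0 at y ∈ {9}; g ≡ 0 at y ∈ ∅; common: ∅.
  x = 3: f ≡ 0 at y ∈ {8}; g ≡ 0 at y ∈ ∅; common: ∅.
  x = 4: f ≡ 0 at y ∈ {7}; g ≡ 0 at y ∈ ∅; common: ∅.
  x = 5: f ≡ 0 at y ∈ {6}; g ≡ 0 at y ∈ ∅; common: ∅.
  x = 6: f ≡ 0 at y ∈ {5}; g ≡ 0 at y ∈ ∅; common: ∅.
  x = 7: f ≡ 0 at y ∈ {4}; g ≡ 0 at y ∈ {0, 1, 2, 3, 4, 5, 6, 7, 8, 9, 10}; common: {4}.
  x = 8: f ≡ 0 at y ∈ {3}; g ≡ 0 at y ∈ ∅; common: ∅.
  x = 9: f ≡ 0 at y ∈ {2}; g ≡ 0 at y ∈ ∅; common: ∅.
  x = 10: f ≡ 0 at y ∈ {1}; g ≡ 0 at y ∈ ∅; common: ∅.
Collecting: common zeros = {(7, 4)}, so the count is 1.
Comparison with the Bézout bound: 1 ≤ 1 = deg(f)·deg(g), as expected for curves with no common component (the bound is attained).


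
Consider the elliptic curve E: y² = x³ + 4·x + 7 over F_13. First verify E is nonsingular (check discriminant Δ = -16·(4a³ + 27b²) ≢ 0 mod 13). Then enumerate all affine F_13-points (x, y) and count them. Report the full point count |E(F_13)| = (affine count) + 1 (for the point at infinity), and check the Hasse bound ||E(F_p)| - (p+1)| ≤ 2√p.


Affine points = {(1, 5), (1, 8), (2, 6), (2, 7), (4, 3), (4, 10), (5, 3), (5, 10), (6, 0), (7, 1), (7, 12), (11, 2), (11, 11)}; affine count = 13; |E(F_13)| = 14.

Discriminant check: Δ ∝ 4a³ + 27b² = 4·4³ + 27·7² = 4·64 + 27·49 ≡ 6 (mod 13). Nonzero ⇒ E is nonsingular.
For each x ∈ F_13, compute rhs = x³ + 4·x + 7 mod 13, then count y ∈ F_13 with y² ≡ rhs.
  x = 0: rhs = 7, matching y values: none (0 points).
  x = 1: rhs = 12, matching y values: 5, 8 (2 points).
  x = 2: rhs = 10, matching y values: 6, 7 (2 points).
  x = 3: rhs = 7, matching y values: none (0 points).
  x = 4: rhs = 9, matching y values: 3, 10 (2 points).
  x = 5: rhs = 9, matching y values: 3, 10 (2 points).
  x = 6: rhs = 0, matching y values: 0 (1 points).
  x = 7: rhs = 1, matching y values: 1, 12 (2 points).
  x = 8: rhs = 5, matching y values: none (0 points).
  x = 9: rhs = 5, matching y values: none (0 points).
  x = 10: rhs = 7, matching y values: none (0 points).
  x = 11: rhs = 4, matching y values: 2, 11 (2 points).
  x = 12: rhs = 2, matching y values: none (0 points).
Total affine count: 13.
Full point count |E(F_13)| = 13 + 1 = 14.
Hasse bound: |14 − (13+1)| = |0| = 0 ≤ 2√13 ≈ 7.2111 ✓.


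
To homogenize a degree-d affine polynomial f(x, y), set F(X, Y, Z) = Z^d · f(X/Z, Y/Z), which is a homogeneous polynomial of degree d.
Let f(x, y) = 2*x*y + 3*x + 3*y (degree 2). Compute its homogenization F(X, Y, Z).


F(X, Y, Z) = 2*X*Y + 3*X*Z + 3*Y*Z

deg(f) = 2.
Substitute x = X/Z, y = Y/Z into f, then multiply by Z^2.
  monomial 2·x^1·y^1 ↦ 2·X^1·Y^1·Z^0.
  monomial 3·x^1·y^0 ↦ 3·X^1·Y^0·Z^1.
  monomial 3·x^0·y^1 ↦ 3·X^0·Y^1·Z^1.
Collecting: F(X, Y, Z) = 2*X*Y + 3*X*Z + 3*Y*Z.


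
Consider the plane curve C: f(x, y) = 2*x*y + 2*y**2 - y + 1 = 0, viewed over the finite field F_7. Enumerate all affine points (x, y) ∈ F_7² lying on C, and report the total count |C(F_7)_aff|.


Affine F_7-points: {(0, 2), (1, 5), (2, 3), (2, 6), (6, 1), (6, 4)}; count = 6.

For each of the 49 pairs (x, y) ∈ F_7², evaluate f(x, y) mod 7. Record the zeros.
  x = 0: [0↦1, 1↦2, 2↦0, 3↦2, 4↦1, 5↦4, 6↦4]  zeros at y ∈ {2}
  x = 1: [0↦1, 1↦4, 2↦4, 3↦1, 4↦2, 5↦0, 6↦2]  zeros at y ∈ {5}
  x = 2: [0↦1, 1↦6, 2↦1, 3↦0, 4↦3, 5↦3, 6↦0]  zeros at y ∈ {3, 6}
  x = 3: [0↦1, 1↦1, 2↦5, 3↦6, 4↦4, 5↦6, 6↦5]  zeros at y ∈ ∅
  x = 4: [0↦1, 1↦3, 2↦2, 3↦5, 4↦5, 5↦2, 6↦3]  zeros at y ∈ ∅
  x = 5: [0↦1, 1↦5, 2↦6, 3↦4, 4↦6, 5↦5, 6↦1]  zeros at y ∈ ∅
  x = 6: [0↦1, 1↦0, 2↦3, 3↦3, 4↦0, 5↦1, 6↦6]  zeros at y ∈ {1, 4}
Collecting zeros: affine points = {(0, 2), (1, 5), (2, 3), (2, 6), (6, 1), (6, 4)}.
Total count |C(F_7)_aff| = 6.


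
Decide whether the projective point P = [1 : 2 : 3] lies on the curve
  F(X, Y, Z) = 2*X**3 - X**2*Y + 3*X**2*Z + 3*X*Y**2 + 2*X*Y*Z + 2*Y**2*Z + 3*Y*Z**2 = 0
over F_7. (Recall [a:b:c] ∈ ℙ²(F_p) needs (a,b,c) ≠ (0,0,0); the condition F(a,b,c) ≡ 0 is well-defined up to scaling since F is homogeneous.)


F(1,2,3) ≡ 6 (mod 7); P is NOT on the curve.

Evaluate F(1, 2, 3) term-by-term (mod 7).
  2*X**3 ↦ 2·1·1·1 = 2
  -X**2*Y ↦ -1·1·2·1 = -2
  3*X**2*Z ↦ 3·1·1·3 = 9
  3*X*Y**2 ↦ 3·1·4·1 = 12
  2*X*Y*Z ↦ 2·1·2·3 = 12
  2*Y**2*Z ↦ 2·1·4·3 = 24
  3*Y*Z**2 ↦ 3·1·2·9 = 54
Sum: F(1, 2, 3) = (2) + (-2) + (9) + (12) + (12) + (24) + (54) = 111.
Reducing mod 7: 111 ≡ 6 (mod 7).
Since F(a, b, c) ≡ 6 ≠ 0 (mod 7), P does NOT lie on the curve.


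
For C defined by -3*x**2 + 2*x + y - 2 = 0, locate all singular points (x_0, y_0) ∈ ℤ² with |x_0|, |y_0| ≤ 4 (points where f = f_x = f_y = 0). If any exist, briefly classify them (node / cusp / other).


No singular points in the scanned grid; C is smooth there.

Compute partial derivatives:
  f_x = 2 - 6*x.
  f_y = 1.
f_y = 1 is a nonzero constant, so f_y never vanishes: no point (x, y) can satisfy f = f_x = f_y = 0. In particular no (x, y) ∈ {−4, ..., 4}² is singular; the curve is smooth.


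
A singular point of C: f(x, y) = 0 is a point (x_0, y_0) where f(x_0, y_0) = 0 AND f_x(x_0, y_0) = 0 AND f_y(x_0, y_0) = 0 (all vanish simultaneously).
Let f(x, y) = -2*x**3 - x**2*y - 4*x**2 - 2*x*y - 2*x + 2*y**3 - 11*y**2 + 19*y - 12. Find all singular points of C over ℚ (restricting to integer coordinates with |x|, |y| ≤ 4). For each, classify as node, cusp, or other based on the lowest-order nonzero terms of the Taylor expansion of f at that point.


Singular points: {(-1, 2)}; classification: cusp.

Compute partial derivatives:
  f_x = -6*x**2 - 2*x*y - 8*x - 2*y - 2.
  f_y = -x**2 - 2*x + 6*y**2 - 22*y + 19.
Scan x_0 ∈ {−4, ..., 4}. For each x_0, f_y(x_0, y) is a polynomial in y; find its integer roots y ∈ {−4, ..., 4}, then test f_x and f at those candidates.
  x = -4: f_y(-4, y) = 6*y**2 - 22*y + 11; no integer root y with |y| ≤ 4.
  x = -3: f_y(-3, y) = 6*y**2 - 22*y + 16; vanishes at y ∈ {1}. (-3, 1): f_x = -28 ≠ 0.
  x = -2: f_y(-2, y) = 6*y**2 - 22*y + 19; no integer root y with |y| ≤ 4.
  x = -1: f_y(-1, y) = 6*y**2 - 22*y + 20; vanishes at y ∈ {2}. (-1, 2): f_x = 0, f = 0 — SINGULAR.
  x = 0: f_y(0, y) = 6*y**2 - 22*y + 19; no integer root y with |y| ≤ 4.
  x = 1: f_y(1, y) = 6*y**2 - 22*y + 16; vanishes at y ∈ {1}. (1, 1): f_x = -20 ≠ 0.
  x = 2: f_y(2, y) = 6*y**2 - 22*y + 11; no integer root y with |y| ≤ 4.
  x = 3: f_y(3, y) = 6*y**2 - 22*y + 4; no integer root y with |y| ≤ 4.
  x = 4: f_y(4, y) = 6*y**2 - 22*y - 5; no integer root y with |y| ≤ 4.
Only singular point on the grid: (-1, 2).
Classify: substitute x = -1 + u, y = 2 + v and expand: f = -2*u**3 - u**2*v + 2*v**3 + v**2.
No constant or linear terms (consistent with a singular point). Quadratic part: v**2. Cubic part: -2*u**3 - u**2*v + 2*v**3.
The quadratic part v**2 is a perfect square, so there is a single (double) tangent line v = 0, i.e. y = 2. Restricting the cubic part to that line (v = 0) leaves -2*u**3 ≠ 0, so f is not divisible by v and the branch is v² ≈ 2*u**3 to lowest order — this is a cusp.
Classification: cusp.


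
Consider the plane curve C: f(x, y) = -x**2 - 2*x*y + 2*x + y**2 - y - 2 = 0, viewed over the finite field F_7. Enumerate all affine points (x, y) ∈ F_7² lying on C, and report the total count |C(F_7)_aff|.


Affine F_7-points: {(0, 2), (0, 6), (4, 3), (4, 6), (5, 2), (6, 3)}; count = 6.

For each of the 49 pairs (x, y) ∈ F_7², evaluate f(x, y) mod 7. Record the zeros.
  x = 0: [0↦5, 1↦5, 2↦0, 3↦4, 4↦3, 5↦4, 6↦0]  zeros at y ∈ {2, 6}
  x = 1: [0↦6, 1↦4, 2↦4, 3↦6, 4↦3, 5↦2, 6↦3]  zeros at y ∈ ∅
  x = 2: [0↦5, 1↦1, 2↦6, 3↦6, 4↦1, 5↦5, 6↦4]  zeros at y ∈ ∅
  x = 3: [0↦2, 1↦3, 2↦6, 3↦4, 4↦4, 5↦6, 6↦3]  zeros at y ∈ ∅
  x = 4: [0↦4, 1↦3, 2↦4, 3↦0, 4↦5, 5↦5, 6↦0]  zeros at y ∈ {3, 6}
  x = 5: [0↦4, 1↦1, 2↦0, 3↦1, 4↦4, 5↦2, 6↦2]  zeros at y ∈ {2}
  x = 6: [0↦2, 1↦4, 2↦1, 3↦0, 4↦1, 5↦4, 6↦2]  zeros at y ∈ {3}
Collecting zeros: affine points = {(0, 2), (0, 6), (4, 3), (4, 6), (5, 2), (6, 3)}.
Total count |C(F_7)_aff| = 6.


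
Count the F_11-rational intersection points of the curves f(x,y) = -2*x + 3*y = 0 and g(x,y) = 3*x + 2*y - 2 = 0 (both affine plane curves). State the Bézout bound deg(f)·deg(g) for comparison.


Common zeros: {(3, 2)}; count = 1; Bézout bound = 1.

deg(f) = 1, deg(g) = 1, so Bézout bound = 1.
Scan x ∈ F_11. For each x, list the y ∈ F_11 with f(x, y) ≡ 0 and those with g(x, y) ≡ 0 (mod 11); the common zeros in that column are the intersection.
  x = 0: f ≡ 0 at y ∈ {0}; g ≡ 0 at y ∈ {1}; common: ∅.
  x = 1: f ≡ 0 at y ∈ {8}; g ≡ 0 at y ∈ {5}; common: ∅.
  x = 2: f ≡ 0 at y ∈ {5}; g ≡ 0 at y ∈ {9}; common: ∅.
  x = 3: f ≡ 0 at y ∈ {2}; g ≡ 0 at y ∈ {2}; common: {2}.
  x = 4: f ≡ 0 at y ∈ {10}; g ≡ 0 at y ∈ {6}; common: ∅.
  x = 5: f ≡ 0 at y ∈ {7}; g ≡ 0 at y ∈ {10}; common: ∅.
  x = 6: f ≡ 0 at y ∈ {4}; g ≡ 0 at y ∈ {3}; common: ∅.
  x = 7: f ≡ 0 at y ∈ {1}; g ≡ 0 at y ∈ {7}; common: ∅.
  x = 8: f ≡ 0 at y ∈ {9}; g ≡ 0 at y ∈ {0}; common: ∅.
  x = 9: f ≡ 0 at y ∈ {6}; g ≡ 0 at y ∈ {4}; common: ∅.
  x = 10: f ≡ 0 at y ∈ {3}; g ≡ 0 at y ∈ {8}; common: ∅.
Collecting: common zeros = {(3, 2)}, so the count is 1.
Comparison with the Bézout bound: 1 ≤ 1 = deg(f)·deg(g), as expected for curves with no common component (the bound is attained).


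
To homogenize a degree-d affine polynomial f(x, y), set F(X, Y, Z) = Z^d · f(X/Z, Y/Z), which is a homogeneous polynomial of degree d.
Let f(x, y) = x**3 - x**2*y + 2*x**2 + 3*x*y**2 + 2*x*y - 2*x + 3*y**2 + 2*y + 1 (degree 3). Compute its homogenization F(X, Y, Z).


F(X, Y, Z) = X**3 - X**2*Y + 2*X**2*Z + 3*X*Y**2 + 2*X*Y*Z - 2*X*Z**2 + 3*Y**2*Z + 2*Y*Z**2 + Z**3

deg(f) = 3.
Substitute x = X/Z, y = Y/Z into f, then multiply by Z^3.
  monomial 1·x^3·y^0 ↦ 1·X^3·Y^0·Z^0.
  monomial -1·x^2·y^1 ↦ -1·X^2·Y^1·Z^0.
  monomial 2·x^2·y^0 ↦ 2·X^2·Y^0·Z^1.
  monomial 3·x^1·y^2 ↦ 3·X^1·Y^2·Z^0.
  monomial 2·x^1·y^1 ↦ 2·X^1·Y^1·Z^1.
  monomial -2·x^1·y^0 ↦ -2·X^1·Y^0·Z^2.
  monomial 3·x^0·y^2 ↦ 3·X^0·Y^2·Z^1.
  monomial 2·x^0·y^1 ↦ 2·X^0·Y^1·Z^2.
  monomial 1·x^0·y^0 ↦ 1·X^0·Y^0·Z^3.
Collecting: F(X, Y, Z) = X**3 - X**2*Y + 2*X**2*Z + 3*X*Y**2 + 2*X*Y*Z - 2*X*Z**2 + 3*Y**2*Z + 2*Y*Z**2 + Z**3.


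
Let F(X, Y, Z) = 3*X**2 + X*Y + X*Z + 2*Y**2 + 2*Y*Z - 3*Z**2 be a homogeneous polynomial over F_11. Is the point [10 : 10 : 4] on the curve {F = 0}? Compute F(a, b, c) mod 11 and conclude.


F(10,10,4) ≡ 1 (mod 11); P is NOT on the curve.

Evaluate F(10, 10, 4) term-by-term (mod 11).
  3*X**2 ↦ 3·100·1·1 = 300
  X*Y ↦ 1·10·10·1 = 100
  X*Z ↦ 1·10·1·4 = 40
  2*Y**2 ↦ 2·1·100·1 = 200
  2*Y*Z ↦ 2·1·10·4 = 80
  -3*Z**2 ↦ -3·1·1·16 = -48
Sum: F(10, 10, 4) = (300) + (100) + (40) + (200) + (80) + (-48) = 672.
Reducing mod 11: 672 ≡ 1 (mod 11).
Since F(a, b, c) ≡ 1 ≠ 0 (mod 11), P does NOT lie on the curve.


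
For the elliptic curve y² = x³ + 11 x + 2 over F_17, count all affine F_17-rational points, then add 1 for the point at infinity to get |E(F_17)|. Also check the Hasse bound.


Affine points = {(0, 6), (0, 11), (2, 7), (2, 10), (4, 5), (4, 12), (11, 3), (11, 14), (12, 3), (12, 14), (13, 8), (13, 9)}; affine count = 12; |E(F_17)| = 13.

Discriminant check: Δ ∝ 4a³ + 27b² = 4·11³ + 27·2² = 4·1331 + 27·4 ≡ 9 (mod 17). Nonzero ⇒ E is nonsingular.
For each x ∈ F_17, compute rhs = x³ + 11·x + 2 mod 17, then count y ∈ F_17 with y² ≡ rhs.
  x = 0: rhs = 2, matching y values: 6, 11 (2 points).
  x = 1: rhs = 14, matching y values: none (0 points).
  x = 2: rhs = 15, matching y values: 7, 10 (2 points).
  x = 3: rhs = 11, matching y values: none (0 points).
  x = 4: rhs = 8, matching y values: 5, 12 (2 points).
  x = 5: rhs = 12, matching y values: none (0 points).
  x = 6: rhs = 12, matching y values: none (0 points).
  x = 7: rhs = 14, matching y values: none (0 points).
  x = 8: rhs = 7, matching y values: none (0 points).
  x = 9: rhs = 14, matching y values: none (0 points).
  x = 10: rhs = 7, matching y values: none (0 points).
  x = 11: rhs = 9, matching y values: 3, 14 (2 points).
  x = 12: rhs = 9, matching y values: 3, 14 (2 points).
  x = 13: rhs = 13, matching y values: 8, 9 (2 points).
  x = 14: rhs = 10, matching y values: none (0 points).
  x = 15: rhs = 6, matching y values: none (0 points).
  x = 16: rhs = 7, matching y values: none (0 points).
Total affine count: 12.
Full point count |E(F_17)| = 12 + 1 = 13.
Hasse bound: |13 − (17+1)| = |-5| = 5 ≤ 2√17 ≈ 8.2462 ✓.


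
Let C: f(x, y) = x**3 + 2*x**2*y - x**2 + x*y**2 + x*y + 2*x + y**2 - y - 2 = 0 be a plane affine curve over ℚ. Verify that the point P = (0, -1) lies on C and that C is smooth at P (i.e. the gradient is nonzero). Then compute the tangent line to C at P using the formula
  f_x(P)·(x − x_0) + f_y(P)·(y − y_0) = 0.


Tangent line at P: 2*x - 3*y - 3 = 0.

Step 1: f(0, -1) = 0, so P lies on C.
Step 2: partial derivatives
  f_x(x, y) = 3*x**2 + 4*x*y - 2*x + y**2 + y + 2, f_y(x, y) = 2*x**2 + 2*x*y + x + 2*y - 1.
  f_x(P) = 2, f_y(P) = -3 (gradient nonzero, so P is smooth).
Step 3: tangent line at P: 2·(x − 0) + -3·(y − -1) = 0.
Expanding: 2*x - 3*y - 3 = 0.


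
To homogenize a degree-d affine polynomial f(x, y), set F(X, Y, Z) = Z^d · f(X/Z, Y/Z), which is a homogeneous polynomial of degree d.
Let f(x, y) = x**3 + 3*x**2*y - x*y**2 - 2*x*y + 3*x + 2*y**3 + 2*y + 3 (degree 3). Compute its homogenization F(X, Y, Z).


F(X, Y, Z) = X**3 + 3*X**2*Y - X*Y**2 - 2*X*Y*Z + 3*X*Z**2 + 2*Y**3 + 2*Y*Z**2 + 3*Z**3

deg(f) = 3.
Substitute x = X/Z, y = Y/Z into f, then multiply by Z^3.
  monomial 1·x^3·y^0 ↦ 1·X^3·Y^0·Z^0.
  monomial 3·x^2·y^1 ↦ 3·X^2·Y^1·Z^0.
  monomial -1·x^1·y^2 ↦ -1·X^1·Y^2·Z^0.
  monomial -2·x^1·y^1 ↦ -2·X^1·Y^1·Z^1.
  monomial 3·x^1·y^0 ↦ 3·X^1·Y^0·Z^2.
  monomial 2·x^0·y^3 ↦ 2·X^0·Y^3·Z^0.
  monomial 2·x^0·y^1 ↦ 2·X^0·Y^1·Z^2.
  monomial 3·x^0·y^0 ↦ 3·X^0·Y^0·Z^3.
Collecting: F(X, Y, Z) = X**3 + 3*X**2*Y - X*Y**2 - 2*X*Y*Z + 3*X*Z**2 + 2*Y**3 + 2*Y*Z**2 + 3*Z**3.


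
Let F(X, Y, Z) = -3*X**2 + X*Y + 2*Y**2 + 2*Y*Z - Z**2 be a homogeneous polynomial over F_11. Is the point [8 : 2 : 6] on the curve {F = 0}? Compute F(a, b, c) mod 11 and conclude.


F(8,2,6) ≡ 7 (mod 11); P is NOT on the curve.

Evaluate F(8, 2, 6) term-by-term (mod 11).
  -3*X**2 ↦ -3·64·1·1 = -192
  X*Y ↦ 1·8·2·1 = 16
  2*Y**2 ↦ 2·1·4·1 = 8
  2*Y*Z ↦ 2·1·2·6 = 24
  -Z**2 ↦ -1·1·1·36 = -36
Sum: F(8, 2, 6) = (-192) + (16) + (8) + (24) + (-36) = -180.
Reducing mod 11: -180 ≡ 7 (mod 11).
Since F(a, b, c) ≡ 7 ≠ 0 (mod 11), P does NOT lie on the curve.


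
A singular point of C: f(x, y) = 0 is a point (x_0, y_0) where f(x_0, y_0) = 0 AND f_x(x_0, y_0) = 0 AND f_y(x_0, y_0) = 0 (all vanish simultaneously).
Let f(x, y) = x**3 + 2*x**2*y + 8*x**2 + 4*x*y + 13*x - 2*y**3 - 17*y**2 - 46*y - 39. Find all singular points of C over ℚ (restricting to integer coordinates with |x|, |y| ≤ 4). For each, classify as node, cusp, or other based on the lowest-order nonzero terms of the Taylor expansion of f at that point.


Singular points: {(-1, -3)}; classification: node.

Compute partial derivatives:
  f_x = 3*x**2 + 4*x*y + 16*x + 4*y + 13.
  f_y = 2*x**2 + 4*x - 6*y**2 - 34*y - 46.
Scan x_0 ∈ {−4, ..., 4}. For each x_0, f_y(x_0, y) is a polynomial in y; find its integer roots y ∈ {−4, ..., 4}, then test f_x and f at those candidates.
  x = -4: f_y(-4, y) = -6*y**2 - 34*y - 30; no integer root y with |y| ≤ 4.
  x = -3: f_y(-3, y) = -6*y**2 - 34*y - 40; vanishes at y ∈ {-4}. (-3, -4): f_x = 24 ≠ 0.
  x = -2: f_y(-2, y) = -6*y**2 - 34*y - 46; no integer root y with |y| ≤ 4.
  x = -1: f_y(-1, y) = -6*y**2 - 34*y - 48; vanishes at y ∈ {-3}. (-1, -3): f_x = 0, f = 0 — SINGULAR.
  x = 0: f_y(0, y) = -6*y**2 - 34*y - 46; no integer root y with |y| ≤ 4.
  x = 1: f_y(1, y) = -6*y**2 - 34*y - 40; vanishes at y ∈ {-4}. (1, -4): f_x = 0 but f = -1 ≠ 0.
  x = 2: f_y(2, y) = -6*y**2 - 34*y - 30; no integer root y with |y| ≤ 4.
  x = 3: f_y(3, y) = -6*y**2 - 34*y - 16; no integer root y with |y| ≤ 4.
  x = 4: f_y(4, y) = -6*y**2 - 34*y + 2; no integer root y with |y| ≤ 4.
Only singular point on the grid: (-1, -3).
Classify: substitute x = -1 + u, y = -3 + v and expand: f = u**3 + 2*u**2*v - u**2 - 2*v**3 + v**2.
No constant or linear terms (consistent with a singular point). Quadratic part: -u**2 + v**2. Cubic part: u**3 + 2*u**2*v - 2*v**3.
The quadratic part v**2 - u**2 = (v − u)(v + u) splits into two distinct linear factors, so there are two distinct tangent lines y − -3 = ±(x − -1) — this is a node (ordinary double point).
Classification: node.


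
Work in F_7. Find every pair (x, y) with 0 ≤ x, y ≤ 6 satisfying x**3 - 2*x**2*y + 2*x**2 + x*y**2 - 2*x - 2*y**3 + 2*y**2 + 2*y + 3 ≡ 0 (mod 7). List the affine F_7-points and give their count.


Affine F_7-points: {(1, 2), (2, 3), (3, 0), (3, 2), (3, 4), (4, 0), (5, 0), (5, 2), (5, 5)}; count = 9.

For each of the 49 pairs (x, y) ∈ F_7², evaluate f(x, y) mod 7. Record the zeros.
  x = 0: [0↦3, 1↦5, 2↦6, 3↦1, 4↦6, 5↦2, 6↦5]  zeros at y ∈ ∅
  x = 1: [0↦4, 1↦5, 2↦0, 3↦5, 4↦1, 5↦4, 6↦2]  zeros at y ∈ {2}
  x = 2: [0↦1, 1↦4, 2↦3, 3↦0, 4↦4, 5↦3, 6↦6]  zeros at y ∈ {3}
  x = 3: [0↦0, 1↦1, 2↦0, 3↦6, 4↦0, 5↦5, 6↦2]  zeros at y ∈ {0, 2, 4}
  x = 4: [0↦0, 1↦2, 2↦4, 3↦1, 4↦2, 5↦2, 6↦3]  zeros at y ∈ {0}
  x = 5: [0↦0, 1↦6, 2↦0, 3↦5, 4↦2, 5↦0, 6↦1]  zeros at y ∈ {0, 2, 5}
  x = 6: [0↦6, 1↦5, 2↦1, 3↦3, 4↦6, 5↦5, 6↦2]  zeros at y ∈ ∅
Collecting zeros: affine points = {(1, 2), (2, 3), (3, 0), (3, 2), (3, 4), (4, 0), (5, 0), (5, 2), (5, 5)}.
Total count |C(F_7)_aff| = 9.


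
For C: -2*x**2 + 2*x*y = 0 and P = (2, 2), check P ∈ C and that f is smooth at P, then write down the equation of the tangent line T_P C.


Tangent line at P: -4*x + 4*y = 0.

Step 1: f(2, 2) = 0, so P lies on C.
Step 2: partial derivatives
  f_x(x, y) = -4*x + 2*y, f_y(x, y) = 2*x.
  f_x(P) = -4, f_y(P) = 4 (gradient nonzero, so P is smooth).
Step 3: tangent line at P: -4·(x − 2) + 4·(y − 2) = 0.
Expanding: -4*x + 4*y = 0.


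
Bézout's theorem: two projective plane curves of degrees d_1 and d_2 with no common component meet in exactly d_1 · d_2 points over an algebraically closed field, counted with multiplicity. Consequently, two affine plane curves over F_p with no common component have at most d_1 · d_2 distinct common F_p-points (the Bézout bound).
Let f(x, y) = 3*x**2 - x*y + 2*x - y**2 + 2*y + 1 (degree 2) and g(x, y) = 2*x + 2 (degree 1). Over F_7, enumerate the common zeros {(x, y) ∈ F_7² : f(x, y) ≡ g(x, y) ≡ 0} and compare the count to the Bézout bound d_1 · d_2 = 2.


Common zeros: ∅; count = 0; Bézout bound = 2.

deg(f) = 2, deg(g) = 1, so Bézout bound = 2.
Scan x ∈ F_7. For each x, list the y ∈ F_7 with f(x, y) ≡ 0 and those with g(x, y) ≡ 0 (mod 7); the common zeros in that column are the intersection.
  x = 0: f ≡ 0 at y ∈ {4, 5}; g ≡ 0 at y ∈ ∅; common: ∅.
  x = 1: f ≡ 0 at y ∈ {3, 5}; g ≡ 0 at y ∈ ∅; common: ∅.
  x = 2: f ≡ 0 at y ∈ ∅; g ≡ 0 at y ∈ ∅; common: ∅.
  x = 3: f ≡ 0 at y ∈ {2, 4}; g ≡ 0 at y ∈ ∅; common: ∅.
  x = 4: f ≡ 0 at y ∈ {2, 3}; g ≡ 0 at y ∈ ∅; common: ∅.
  x = 5: f ≡ 0 at y ∈ ∅; g ≡ 0 at y ∈ ∅; common: ∅.
  x = 6: f ≡ 0 at y ∈ ∅; g ≡ 0 at y ∈ {0, 1, 2, 3, 4, 5, 6}; common: ∅.
Collecting: common zeros = ∅, so the count is 0.
Comparison with the Bézout bound: 0 ≤ 2 = deg(f)·deg(g), as expected for curves with no common component (the affine F_7-count falls short of the bound because intersections may lie at infinity, over extension fields, or carry multiplicity).


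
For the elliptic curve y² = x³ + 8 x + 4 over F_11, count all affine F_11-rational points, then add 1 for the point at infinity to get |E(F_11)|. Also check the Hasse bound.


Affine points = {(0, 2), (0, 9), (3, 0), (4, 1), (4, 10), (5, 2), (5, 9), (6, 2), (6, 9)}; affine count = 9; |E(F_11)| = 10.

Discriminant check: Δ ∝ 4a³ + 27b² = 4·8³ + 27·4² = 4·512 + 27·16 ≡ 5 (mod 11). Nonzero ⇒ E is nonsingular.
For each x ∈ F_11, compute rhs = x³ + 8·x + 4 mod 11, then count y ∈ F_11 with y² ≡ rhs.
  x = 0: rhs = 4, matching y values: 2, 9 (2 points).
  x = 1: rhs = 2, matching y values: none (0 points).
  x = 2: rhs = 6, matching y values: none (0 points).
  x = 3: rhs = 0, matching y values: 0 (1 points).
  x = 4: rhs = 1, matching y values: 1, 10 (2 points).
  x = 5: rhs = 4, matching y values: 2, 9 (2 points).
  x = 6: rhs = 4, matching y values: 2, 9 (2 points).
  x = 7: rhs = 7, matching y values: none (0 points).
  x = 8: rhs = 8, matching y values: none (0 points).
  x = 9: rhs = 2, matching y values: none (0 points).
  x = 10: rhs = 6, matching y values: none (0 points).
Total affine count: 9.
Full point count |E(F_11)| = 9 + 1 = 10.
Hasse bound: |10 − (11+1)| = |-2| = 2 ≤ 2√11 ≈ 6.6332 ✓.


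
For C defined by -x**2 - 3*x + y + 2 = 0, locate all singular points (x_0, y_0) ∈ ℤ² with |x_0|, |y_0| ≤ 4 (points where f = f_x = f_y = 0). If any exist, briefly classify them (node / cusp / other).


No singular points in the scanned grid; C is smooth there.

Compute partial derivatives:
  f_x = -2*x - 3.
  f_y = 1.
f_y = 1 is a nonzero constant, so f_y never vanishes: no point (x, y) can satisfy f = f_x = f_y = 0. In particular no (x, y) ∈ {−4, ..., 4}² is singular; the curve is smooth.
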